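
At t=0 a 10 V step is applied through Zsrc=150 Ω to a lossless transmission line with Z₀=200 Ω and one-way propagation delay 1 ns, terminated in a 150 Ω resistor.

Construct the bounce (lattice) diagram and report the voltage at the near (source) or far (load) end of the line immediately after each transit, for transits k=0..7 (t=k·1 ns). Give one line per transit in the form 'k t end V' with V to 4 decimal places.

0 0 source 5.7143
1 1 load 4.8980
2 2 source 5.0146
3 3 load 4.9979
4 4 source 5.0003
5 5 load 5.0000
6 6 source 5.0000
7 7 load 5.0000

Γ_L=-0.142857, Γ_S=-0.142857; launch V₁=10·200/350=5.714286
k=0 src: V=5.7143
k=1 load: inc=5.714286, refl=5.714286·-0.142857=-0.8163; V=0.000000+5.714286+-0.816327=4.8980
k=2 src: inc=-0.816327, refl=-0.816327·-0.142857=0.1166; V=5.714286+-0.816327+0.116618=5.0146
k=3 load: inc=0.116618, refl=0.116618·-0.142857=-0.0167; V=4.897959+0.116618+-0.016660=4.9979
k=4 src: inc=-0.016660, refl=-0.016660·-0.142857=0.0024; V=5.014577+-0.016660+0.002380=5.0003
k=5 load: inc=0.002380, refl=0.002380·-0.142857=-0.0003; V=4.997918+0.002380+-0.000340=5.0000
k=6 src: inc=-0.000340, refl=-0.000340·-0.142857=0.0000; V=5.000297+-0.000340+0.000049=5.0000
k=7 load: inc=0.000049, refl=0.000049·-0.142857=-0.0000; V=4.999958+0.000049+-0.000007=5.0000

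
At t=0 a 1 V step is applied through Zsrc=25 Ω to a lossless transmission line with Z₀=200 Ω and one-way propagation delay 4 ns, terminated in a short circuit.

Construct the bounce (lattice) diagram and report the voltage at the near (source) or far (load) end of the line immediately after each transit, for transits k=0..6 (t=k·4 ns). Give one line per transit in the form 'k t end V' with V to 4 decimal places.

Γ_L=-1.000000, Γ_S=-0.777778; launch V₁=1·200/225=0.888889
k=0 src: V=0.8889
k=1 load: inc=0.888889, refl=0.888889·-1.000000=-0.8889; V=0.000000+0.888889+-0.888889=0.0000
k=2 src: inc=-0.888889, refl=-0.888889·-0.777778=0.6914; V=0.888889+-0.888889+0.691358=0.6914
k=3 load: inc=0.691358, refl=0.691358·-1.000000=-0.6914; V=0.000000+0.691358+-0.691358=0.0000
k=4 src: inc=-0.691358, refl=-0.691358·-0.777778=0.5377; V=0.691358+-0.691358+0.537723=0.5377
k=5 load: inc=0.537723, refl=0.537723·-1.000000=-0.5377; V=0.000000+0.537723+-0.537723=0.0000
k=6 src: inc=-0.537723, refl=-0.537723·-0.777778=0.4182; V=0.537723+-0.537723+0.418229=0.4182

0 0 source 0.8889
1 4 load 0.0000
2 8 source 0.6914
3 12 load 0.0000
4 16 source 0.5377
5 20 load 0.0000
6 24 source 0.4182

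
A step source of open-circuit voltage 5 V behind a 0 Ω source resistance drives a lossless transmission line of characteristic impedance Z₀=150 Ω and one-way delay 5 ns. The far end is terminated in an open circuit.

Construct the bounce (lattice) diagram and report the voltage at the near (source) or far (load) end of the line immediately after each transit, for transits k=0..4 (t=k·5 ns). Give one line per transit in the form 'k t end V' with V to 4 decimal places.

0 0 source 5.0000
1 5 load 10.0000
2 10 source 5.0000
3 15 load 0.0000
4 20 source 5.0000

Γ_L=1.000000, Γ_S=-1.000000; launch V₁=5·150/150=5.000000
k=0 src: V=5.0000
k=1 load: inc=5.000000, refl=5.000000·1.000000=5.0000; V=0.000000+5.000000+5.000000=10.0000
k=2 src: inc=5.000000, refl=5.000000·-1.000000=-5.0000; V=5.000000+5.000000+-5.000000=5.0000
k=3 load: inc=-5.000000, refl=-5.000000·1.000000=-5.0000; V=10.000000+-5.000000+-5.000000=0.0000
k=4 src: inc=-5.000000, refl=-5.000000·-1.000000=5.0000; V=5.000000+-5.000000+5.000000=5.0000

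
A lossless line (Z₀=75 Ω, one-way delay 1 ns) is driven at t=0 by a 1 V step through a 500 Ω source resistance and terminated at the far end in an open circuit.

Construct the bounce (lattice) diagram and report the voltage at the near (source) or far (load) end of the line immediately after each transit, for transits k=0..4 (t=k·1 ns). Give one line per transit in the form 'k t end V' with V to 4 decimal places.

Γ_L=1.000000, Γ_S=0.739130; launch V₁=1·75/575=0.130435
k=0 src: V=0.1304
k=1 load: inc=0.130435, refl=0.130435·1.000000=0.1304; V=0.000000+0.130435+0.130435=0.2609
k=2 src: inc=0.130435, refl=0.130435·0.739130=0.0964; V=0.130435+0.130435+0.096408=0.3573
k=3 load: inc=0.096408, refl=0.096408·1.000000=0.0964; V=0.260870+0.096408+0.096408=0.4537
k=4 src: inc=0.096408, refl=0.096408·0.739130=0.0713; V=0.357278+0.096408+0.071258=0.5249

0 0 source 0.1304
1 1 load 0.2609
2 2 source 0.3573
3 3 load 0.4537
4 4 source 0.5249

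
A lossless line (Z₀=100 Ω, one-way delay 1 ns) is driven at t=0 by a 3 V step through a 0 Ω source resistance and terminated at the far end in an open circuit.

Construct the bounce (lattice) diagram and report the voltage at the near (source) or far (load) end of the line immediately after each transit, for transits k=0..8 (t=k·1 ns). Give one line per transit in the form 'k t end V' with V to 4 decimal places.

Γ_L=1.000000, Γ_S=-1.000000; launch V₁=3·100/100=3.000000
k=0 src: V=3.0000
k=1 load: inc=3.000000, refl=3.000000·1.000000=3.0000; V=0.000000+3.000000+3.000000=6.0000
k=2 src: inc=3.000000, refl=3.000000·-1.000000=-3.0000; V=3.000000+3.000000+-3.000000=3.0000
k=3 load: inc=-3.000000, refl=-3.000000·1.000000=-3.0000; V=6.000000+-3.000000+-3.000000=0.0000
k=4 src: inc=-3.000000, refl=-3.000000·-1.000000=3.0000; V=3.000000+-3.000000+3.000000=3.0000
k=5 load: inc=3.000000, refl=3.000000·1.000000=3.0000; V=0.000000+3.000000+3.000000=6.0000
k=6 src: inc=3.000000, refl=3.000000·-1.000000=-3.0000; V=3.000000+3.000000+-3.000000=3.0000
k=7 load: inc=-3.000000, refl=-3.000000·1.000000=-3.0000; V=6.000000+-3.000000+-3.000000=0.0000
k=8 src: inc=-3.000000, refl=-3.000000·-1.000000=3.0000; V=3.000000+-3.000000+3.000000=3.0000

0 0 source 3.0000
1 1 load 6.0000
2 2 source 3.0000
3 3 load 0.0000
4 4 source 3.0000
5 5 load 6.0000
6 6 source 3.0000
7 7 load 0.0000
8 8 source 3.0000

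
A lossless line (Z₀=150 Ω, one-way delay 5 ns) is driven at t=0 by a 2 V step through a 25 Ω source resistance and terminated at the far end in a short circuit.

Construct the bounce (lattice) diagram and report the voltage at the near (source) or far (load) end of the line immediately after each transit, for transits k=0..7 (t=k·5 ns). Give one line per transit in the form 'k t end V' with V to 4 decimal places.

0 0 source 1.7143
1 5 load 0.0000
2 10 source 1.2245
3 15 load 0.0000
4 20 source 0.8746
5 25 load 0.0000
6 30 source 0.6247
7 35 load 0.0000

Γ_L=-1.000000, Γ_S=-0.714286; launch V₁=2·150/175=1.714286
k=0 src: V=1.7143
k=1 load: inc=1.714286, refl=1.714286·-1.000000=-1.7143; V=0.000000+1.714286+-1.714286=0.0000
k=2 src: inc=-1.714286, refl=-1.714286·-0.714286=1.2245; V=1.714286+-1.714286+1.224490=1.2245
k=3 load: inc=1.224490, refl=1.224490·-1.000000=-1.2245; V=0.000000+1.224490+-1.224490=0.0000
k=4 src: inc=-1.224490, refl=-1.224490·-0.714286=0.8746; V=1.224490+-1.224490+0.874636=0.8746
k=5 load: inc=0.874636, refl=0.874636·-1.000000=-0.8746; V=0.000000+0.874636+-0.874636=0.0000
k=6 src: inc=-0.874636, refl=-0.874636·-0.714286=0.6247; V=0.874636+-0.874636+0.624740=0.6247
k=7 load: inc=0.624740, refl=0.624740·-1.000000=-0.6247; V=0.000000+0.624740+-0.624740=0.0000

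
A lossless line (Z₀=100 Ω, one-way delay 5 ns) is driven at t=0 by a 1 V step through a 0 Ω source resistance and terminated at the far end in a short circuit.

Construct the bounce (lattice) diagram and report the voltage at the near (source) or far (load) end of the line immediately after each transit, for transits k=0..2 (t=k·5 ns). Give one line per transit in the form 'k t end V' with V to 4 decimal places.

Γ_L=-1.000000, Γ_S=-1.000000; launch V₁=1·100/100=1.000000
k=0 src: V=1.0000
k=1 load: inc=1.000000, refl=1.000000·-1.000000=-1.0000; V=0.000000+1.000000+-1.000000=0.0000
k=2 src: inc=-1.000000, refl=-1.000000·-1.000000=1.0000; V=1.000000+-1.000000+1.000000=1.0000

0 0 source 1.0000
1 5 load 0.0000
2 10 source 1.0000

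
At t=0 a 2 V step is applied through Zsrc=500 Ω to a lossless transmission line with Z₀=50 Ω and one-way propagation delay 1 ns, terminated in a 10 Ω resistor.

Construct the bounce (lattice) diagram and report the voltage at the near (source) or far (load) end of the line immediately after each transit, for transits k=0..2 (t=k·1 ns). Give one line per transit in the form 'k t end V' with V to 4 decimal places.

0 0 source 0.1818
1 1 load 0.0606
2 2 source -0.0386

Γ_L=-0.666667, Γ_S=0.818182; launch V₁=2·50/550=0.181818
k=0 src: V=0.1818
k=1 load: inc=0.181818, refl=0.181818·-0.666667=-0.1212; V=0.000000+0.181818+-0.121212=0.0606
k=2 src: inc=-0.121212, refl=-0.121212·0.818182=-0.0992; V=0.181818+-0.121212+-0.099174=-0.0386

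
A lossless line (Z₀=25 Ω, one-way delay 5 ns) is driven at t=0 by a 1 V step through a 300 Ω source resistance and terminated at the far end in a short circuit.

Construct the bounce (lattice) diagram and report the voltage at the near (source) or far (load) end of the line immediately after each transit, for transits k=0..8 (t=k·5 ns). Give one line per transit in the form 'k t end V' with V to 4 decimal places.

0 0 source 0.0769
1 5 load 0.0000
2 10 source -0.0651
3 15 load 0.0000
4 20 source 0.0551
5 25 load 0.0000
6 30 source -0.0466
7 35 load 0.0000
8 40 source 0.0394

Γ_L=-1.000000, Γ_S=0.846154; launch V₁=1·25/325=0.076923
k=0 src: V=0.0769
k=1 load: inc=0.076923, refl=0.076923·-1.000000=-0.0769; V=0.000000+0.076923+-0.076923=0.0000
k=2 src: inc=-0.076923, refl=-0.076923·0.846154=-0.0651; V=0.076923+-0.076923+-0.065089=-0.0651
k=3 load: inc=-0.065089, refl=-0.065089·-1.000000=0.0651; V=0.000000+-0.065089+0.065089=0.0000
k=4 src: inc=0.065089, refl=0.065089·0.846154=0.0551; V=-0.065089+0.065089+0.055075=0.0551
k=5 load: inc=0.055075, refl=0.055075·-1.000000=-0.0551; V=0.000000+0.055075+-0.055075=0.0000
k=6 src: inc=-0.055075, refl=-0.055075·0.846154=-0.0466; V=0.055075+-0.055075+-0.046602=-0.0466
k=7 load: inc=-0.046602, refl=-0.046602·-1.000000=0.0466; V=0.000000+-0.046602+0.046602=0.0000
k=8 src: inc=0.046602, refl=0.046602·0.846154=0.0394; V=-0.046602+0.046602+0.039432=0.0394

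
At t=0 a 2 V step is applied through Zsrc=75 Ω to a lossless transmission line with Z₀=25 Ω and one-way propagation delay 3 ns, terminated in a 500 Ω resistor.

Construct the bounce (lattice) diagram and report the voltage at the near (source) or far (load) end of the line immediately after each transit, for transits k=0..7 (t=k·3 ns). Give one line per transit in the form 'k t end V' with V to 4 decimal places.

0 0 source 0.5000
1 3 load 0.9524
2 6 source 1.1786
3 9 load 1.3832
4 12 source 1.4855
5 15 load 1.5781
6 18 source 1.6244
7 21 load 1.6663

Γ_L=0.904762, Γ_S=0.500000; launch V₁=2·25/100=0.500000
k=0 src: V=0.5000
k=1 load: inc=0.500000, refl=0.500000·0.904762=0.4524; V=0.000000+0.500000+0.452381=0.9524
k=2 src: inc=0.452381, refl=0.452381·0.500000=0.2262; V=0.500000+0.452381+0.226190=1.1786
k=3 load: inc=0.226190, refl=0.226190·0.904762=0.2046; V=0.952381+0.226190+0.204649=1.3832
k=4 src: inc=0.204649, refl=0.204649·0.500000=0.1023; V=1.178571+0.204649+0.102324=1.4855
k=5 load: inc=0.102324, refl=0.102324·0.904762=0.0926; V=1.383220+0.102324+0.092579=1.5781
k=6 src: inc=0.092579, refl=0.092579·0.500000=0.0463; V=1.485544+0.092579+0.046290=1.6244
k=7 load: inc=0.046290, refl=0.046290·0.904762=0.0419; V=1.578123+0.046290+0.041881=1.6663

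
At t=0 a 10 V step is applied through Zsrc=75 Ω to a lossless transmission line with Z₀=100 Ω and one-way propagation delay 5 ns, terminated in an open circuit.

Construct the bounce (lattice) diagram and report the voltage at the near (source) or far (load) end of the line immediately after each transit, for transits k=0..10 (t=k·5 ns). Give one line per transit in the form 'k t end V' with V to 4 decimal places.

0 0 source 5.7143
1 5 load 11.4286
2 10 source 10.6122
3 15 load 9.7959
4 20 source 9.9125
5 25 load 10.0292
6 30 source 10.0125
7 35 load 9.9958
8 40 source 9.9982
9 45 load 10.0006
10 50 source 10.0003

Γ_L=1.000000, Γ_S=-0.142857; launch V₁=10·100/175=5.714286
k=0 src: V=5.7143
k=1 load: inc=5.714286, refl=5.714286·1.000000=5.7143; V=0.000000+5.714286+5.714286=11.4286
k=2 src: inc=5.714286, refl=5.714286·-0.142857=-0.8163; V=5.714286+5.714286+-0.816327=10.6122
k=3 load: inc=-0.816327, refl=-0.816327·1.000000=-0.8163; V=11.428571+-0.816327+-0.816327=9.7959
k=4 src: inc=-0.816327, refl=-0.816327·-0.142857=0.1166; V=10.612245+-0.816327+0.116618=9.9125
k=5 load: inc=0.116618, refl=0.116618·1.000000=0.1166; V=9.795918+0.116618+0.116618=10.0292
k=6 src: inc=0.116618, refl=0.116618·-0.142857=-0.0167; V=9.912536+0.116618+-0.016660=10.0125
k=7 load: inc=-0.016660, refl=-0.016660·1.000000=-0.0167; V=10.029155+-0.016660+-0.016660=9.9958
k=8 src: inc=-0.016660, refl=-0.016660·-0.142857=0.0024; V=10.012495+-0.016660+0.002380=9.9982
k=9 load: inc=0.002380, refl=0.002380·1.000000=0.0024; V=9.995835+0.002380+0.002380=10.0006
k=10 src: inc=0.002380, refl=0.002380·-0.142857=-0.0003; V=9.998215+0.002380+-0.000340=10.0003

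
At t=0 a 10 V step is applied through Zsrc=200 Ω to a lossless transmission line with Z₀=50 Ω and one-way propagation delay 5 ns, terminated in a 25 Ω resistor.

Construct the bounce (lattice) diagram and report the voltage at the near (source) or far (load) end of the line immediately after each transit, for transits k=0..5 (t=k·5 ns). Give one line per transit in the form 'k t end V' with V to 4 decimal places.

0 0 source 2.0000
1 5 load 1.3333
2 10 source 0.9333
3 15 load 1.0667
4 20 source 1.1467
5 25 load 1.1200

Γ_L=-0.333333, Γ_S=0.600000; launch V₁=10·50/250=2.000000
k=0 src: V=2.0000
k=1 load: inc=2.000000, refl=2.000000·-0.333333=-0.6667; V=0.000000+2.000000+-0.666667=1.3333
k=2 src: inc=-0.666667, refl=-0.666667·0.600000=-0.4000; V=2.000000+-0.666667+-0.400000=0.9333
k=3 load: inc=-0.400000, refl=-0.400000·-0.333333=0.1333; V=1.333333+-0.400000+0.133333=1.0667
k=4 src: inc=0.133333, refl=0.133333·0.600000=0.0800; V=0.933333+0.133333+0.080000=1.1467
k=5 load: inc=0.080000, refl=0.080000·-0.333333=-0.0267; V=1.066667+0.080000+-0.026667=1.1200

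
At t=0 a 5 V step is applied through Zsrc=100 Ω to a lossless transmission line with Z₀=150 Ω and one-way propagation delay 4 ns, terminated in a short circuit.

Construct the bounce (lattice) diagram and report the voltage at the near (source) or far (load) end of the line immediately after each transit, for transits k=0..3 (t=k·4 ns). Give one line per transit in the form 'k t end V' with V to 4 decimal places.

0 0 source 3.0000
1 4 load 0.0000
2 8 source 0.6000
3 12 load 0.0000

Γ_L=-1.000000, Γ_S=-0.200000; launch V₁=5·150/250=3.000000
k=0 src: V=3.0000
k=1 load: inc=3.000000, refl=3.000000·-1.000000=-3.0000; V=0.000000+3.000000+-3.000000=0.0000
k=2 src: inc=-3.000000, refl=-3.000000·-0.200000=0.6000; V=3.000000+-3.000000+0.600000=0.6000
k=3 load: inc=0.600000, refl=0.600000·-1.000000=-0.6000; V=0.000000+0.600000+-0.600000=0.0000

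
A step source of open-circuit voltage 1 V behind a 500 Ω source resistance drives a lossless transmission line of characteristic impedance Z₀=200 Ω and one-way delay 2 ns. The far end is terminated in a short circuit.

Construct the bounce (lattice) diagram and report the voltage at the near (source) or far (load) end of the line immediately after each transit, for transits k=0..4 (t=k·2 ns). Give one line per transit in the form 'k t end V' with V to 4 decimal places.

Γ_L=-1.000000, Γ_S=0.428571; launch V₁=1·200/700=0.285714
k=0 src: V=0.2857
k=1 load: inc=0.285714, refl=0.285714·-1.000000=-0.2857; V=0.000000+0.285714+-0.285714=0.0000
k=2 src: inc=-0.285714, refl=-0.285714·0.428571=-0.1224; V=0.285714+-0.285714+-0.122449=-0.1224
k=3 load: inc=-0.122449, refl=-0.122449·-1.000000=0.1224; V=0.000000+-0.122449+0.122449=0.0000
k=4 src: inc=0.122449, refl=0.122449·0.428571=0.0525; V=-0.122449+0.122449+0.052478=0.0525

0 0 source 0.2857
1 2 load 0.0000
2 4 source -0.1224
3 6 load 0.0000
4 8 source 0.0525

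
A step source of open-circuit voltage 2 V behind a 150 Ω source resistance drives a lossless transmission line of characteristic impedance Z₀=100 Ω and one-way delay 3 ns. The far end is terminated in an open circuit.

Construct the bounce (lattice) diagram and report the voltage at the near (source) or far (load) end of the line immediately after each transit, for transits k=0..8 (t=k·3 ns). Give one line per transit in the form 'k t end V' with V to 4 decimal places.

Γ_L=1.000000, Γ_S=0.200000; launch V₁=2·100/250=0.800000
k=0 src: V=0.8000
k=1 load: inc=0.800000, refl=0.800000·1.000000=0.8000; V=0.000000+0.800000+0.800000=1.6000
k=2 src: inc=0.800000, refl=0.800000·0.200000=0.1600; V=0.800000+0.800000+0.160000=1.7600
k=3 load: inc=0.160000, refl=0.160000·1.000000=0.1600; V=1.600000+0.160000+0.160000=1.9200
k=4 src: inc=0.160000, refl=0.160000·0.200000=0.0320; V=1.760000+0.160000+0.032000=1.9520
k=5 load: inc=0.032000, refl=0.032000·1.000000=0.0320; V=1.920000+0.032000+0.032000=1.9840
k=6 src: inc=0.032000, refl=0.032000·0.200000=0.0064; V=1.952000+0.032000+0.006400=1.9904
k=7 load: inc=0.006400, refl=0.006400·1.000000=0.0064; V=1.984000+0.006400+0.006400=1.9968
k=8 src: inc=0.006400, refl=0.006400·0.200000=0.0013; V=1.990400+0.006400+0.001280=1.9981

0 0 source 0.8000
1 3 load 1.6000
2 6 source 1.7600
3 9 load 1.9200
4 12 source 1.9520
5 15 load 1.9840
6 18 source 1.9904
7 21 load 1.9968
8 24 source 1.9981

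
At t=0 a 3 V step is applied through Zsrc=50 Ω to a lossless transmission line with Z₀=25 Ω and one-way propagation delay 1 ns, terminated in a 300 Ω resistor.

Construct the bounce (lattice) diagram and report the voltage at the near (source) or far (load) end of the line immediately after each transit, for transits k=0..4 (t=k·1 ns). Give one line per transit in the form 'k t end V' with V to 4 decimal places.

Γ_L=0.846154, Γ_S=0.333333; launch V₁=3·25/75=1.000000
k=0 src: V=1.0000
k=1 load: inc=1.000000, refl=1.000000·0.846154=0.8462; V=0.000000+1.000000+0.846154=1.8462
k=2 src: inc=0.846154, refl=0.846154·0.333333=0.2821; V=1.000000+0.846154+0.282051=2.1282
k=3 load: inc=0.282051, refl=0.282051·0.846154=0.2387; V=1.846154+0.282051+0.238659=2.3669
k=4 src: inc=0.238659, refl=0.238659·0.333333=0.0796; V=2.128205+0.238659+0.079553=2.4464

0 0 source 1.0000
1 1 load 1.8462
2 2 source 2.1282
3 3 load 2.3669
4 4 source 2.4464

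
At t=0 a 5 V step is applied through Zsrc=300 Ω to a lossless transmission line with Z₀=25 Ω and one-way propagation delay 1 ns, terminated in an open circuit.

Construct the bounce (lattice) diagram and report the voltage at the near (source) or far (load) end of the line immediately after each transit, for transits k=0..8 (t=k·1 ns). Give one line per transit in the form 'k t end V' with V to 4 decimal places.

Γ_L=1.000000, Γ_S=0.846154; launch V₁=5·25/325=0.384615
k=0 src: V=0.3846
k=1 load: inc=0.384615, refl=0.384615·1.000000=0.3846; V=0.000000+0.384615+0.384615=0.7692
k=2 src: inc=0.384615, refl=0.384615·0.846154=0.3254; V=0.384615+0.384615+0.325444=1.0947
k=3 load: inc=0.325444, refl=0.325444·1.000000=0.3254; V=0.769231+0.325444+0.325444=1.4201
k=4 src: inc=0.325444, refl=0.325444·0.846154=0.2754; V=1.094675+0.325444+0.275376=1.6955
k=5 load: inc=0.275376, refl=0.275376·1.000000=0.2754; V=1.420118+0.275376+0.275376=1.9709
k=6 src: inc=0.275376, refl=0.275376·0.846154=0.2330; V=1.695494+0.275376+0.233010=2.2039
k=7 load: inc=0.233010, refl=0.233010·1.000000=0.2330; V=1.970869+0.233010+0.233010=2.4369
k=8 src: inc=0.233010, refl=0.233010·0.846154=0.1972; V=2.203879+0.233010+0.197162=2.6341

0 0 source 0.3846
1 1 load 0.7692
2 2 source 1.0947
3 3 load 1.4201
4 4 source 1.6955
5 5 load 1.9709
6 6 source 2.2039
7 7 load 2.4369
8 8 source 2.6341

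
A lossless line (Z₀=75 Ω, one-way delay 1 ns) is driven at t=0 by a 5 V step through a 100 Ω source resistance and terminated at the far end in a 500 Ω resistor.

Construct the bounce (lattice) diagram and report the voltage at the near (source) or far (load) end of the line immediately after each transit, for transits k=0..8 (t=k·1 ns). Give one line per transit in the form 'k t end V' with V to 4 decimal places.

0 0 source 2.1429
1 1 load 3.7267
2 2 source 3.9530
3 3 load 4.1202
4 4 source 4.1441
5 5 load 4.1618
6 6 source 4.1643
7 7 load 4.1661
8 8 source 4.1664

Γ_L=0.739130, Γ_S=0.142857; launch V₁=5·75/175=2.142857
k=0 src: V=2.1429
k=1 load: inc=2.142857, refl=2.142857·0.739130=1.5839; V=0.000000+2.142857+1.583851=3.7267
k=2 src: inc=1.583851, refl=1.583851·0.142857=0.2263; V=2.142857+1.583851+0.226264=3.9530
k=3 load: inc=0.226264, refl=0.226264·0.739130=0.1672; V=3.726708+0.226264+0.167239=4.1202
k=4 src: inc=0.167239, refl=0.167239·0.142857=0.0239; V=3.952972+0.167239+0.023891=4.1441
k=5 load: inc=0.023891, refl=0.023891·0.739130=0.0177; V=4.120211+0.023891+0.017659=4.1618
k=6 src: inc=0.017659, refl=0.017659·0.142857=0.0025; V=4.144103+0.017659+0.002523=4.1643
k=7 load: inc=0.002523, refl=0.002523·0.739130=0.0019; V=4.161761+0.002523+0.001865=4.1661
k=8 src: inc=0.001865, refl=0.001865·0.142857=0.0003; V=4.164284+0.001865+0.000266=4.1664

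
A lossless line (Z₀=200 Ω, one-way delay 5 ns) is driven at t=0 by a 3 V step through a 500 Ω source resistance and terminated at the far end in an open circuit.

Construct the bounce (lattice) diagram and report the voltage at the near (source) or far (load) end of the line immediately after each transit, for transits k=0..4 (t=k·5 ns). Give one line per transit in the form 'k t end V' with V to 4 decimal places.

0 0 source 0.8571
1 5 load 1.7143
2 10 source 2.0816
3 15 load 2.4490
4 20 source 2.6064

Γ_L=1.000000, Γ_S=0.428571; launch V₁=3·200/700=0.857143
k=0 src: V=0.8571
k=1 load: inc=0.857143, refl=0.857143·1.000000=0.8571; V=0.000000+0.857143+0.857143=1.7143
k=2 src: inc=0.857143, refl=0.857143·0.428571=0.3673; V=0.857143+0.857143+0.367347=2.0816
k=3 load: inc=0.367347, refl=0.367347·1.000000=0.3673; V=1.714286+0.367347+0.367347=2.4490
k=4 src: inc=0.367347, refl=0.367347·0.428571=0.1574; V=2.081633+0.367347+0.157434=2.6064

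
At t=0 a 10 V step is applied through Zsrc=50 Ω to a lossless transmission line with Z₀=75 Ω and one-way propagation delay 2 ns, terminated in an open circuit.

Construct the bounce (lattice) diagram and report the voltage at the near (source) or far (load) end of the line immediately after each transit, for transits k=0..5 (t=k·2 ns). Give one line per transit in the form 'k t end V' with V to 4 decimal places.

Γ_L=1.000000, Γ_S=-0.200000; launch V₁=10·75/125=6.000000
k=0 src: V=6.0000
k=1 load: inc=6.000000, refl=6.000000·1.000000=6.0000; V=0.000000+6.000000+6.000000=12.0000
k=2 src: inc=6.000000, refl=6.000000·-0.200000=-1.2000; V=6.000000+6.000000+-1.200000=10.8000
k=3 load: inc=-1.200000, refl=-1.200000·1.000000=-1.2000; V=12.000000+-1.200000+-1.200000=9.6000
k=4 src: inc=-1.200000, refl=-1.200000·-0.200000=0.2400; V=10.800000+-1.200000+0.240000=9.8400
k=5 load: inc=0.240000, refl=0.240000·1.000000=0.2400; V=9.600000+0.240000+0.240000=10.0800

0 0 source 6.0000
1 2 load 12.0000
2 4 source 10.8000
3 6 load 9.6000
4 8 source 9.8400
5 10 load 10.0800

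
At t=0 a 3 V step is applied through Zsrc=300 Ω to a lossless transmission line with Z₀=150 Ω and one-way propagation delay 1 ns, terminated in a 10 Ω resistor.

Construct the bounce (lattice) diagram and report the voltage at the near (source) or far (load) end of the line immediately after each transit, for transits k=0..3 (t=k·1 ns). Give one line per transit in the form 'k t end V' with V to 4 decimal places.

0 0 source 1.0000
1 1 load 0.1250
2 2 source -0.1667
3 3 load 0.0885

Γ_L=-0.875000, Γ_S=0.333333; launch V₁=3·150/450=1.000000
k=0 src: V=1.0000
k=1 load: inc=1.000000, refl=1.000000·-0.875000=-0.8750; V=0.000000+1.000000+-0.875000=0.1250
k=2 src: inc=-0.875000, refl=-0.875000·0.333333=-0.2917; V=1.000000+-0.875000+-0.291667=-0.1667
k=3 load: inc=-0.291667, refl=-0.291667·-0.875000=0.2552; V=0.125000+-0.291667+0.255208=0.0885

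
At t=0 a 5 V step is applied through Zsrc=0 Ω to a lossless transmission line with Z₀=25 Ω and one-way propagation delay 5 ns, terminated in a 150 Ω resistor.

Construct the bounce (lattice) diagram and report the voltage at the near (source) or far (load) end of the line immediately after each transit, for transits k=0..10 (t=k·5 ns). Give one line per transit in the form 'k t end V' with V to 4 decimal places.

Γ_L=0.714286, Γ_S=-1.000000; launch V₁=5·25/25=5.000000
k=0 src: V=5.0000
k=1 load: inc=5.000000, refl=5.000000·0.714286=3.5714; V=0.000000+5.000000+3.571429=8.5714
k=2 src: inc=3.571429, refl=3.571429·-1.000000=-3.5714; V=5.000000+3.571429+-3.571429=5.0000
k=3 load: inc=-3.571429, refl=-3.571429·0.714286=-2.5510; V=8.571429+-3.571429+-2.551020=2.4490
k=4 src: inc=-2.551020, refl=-2.551020·-1.000000=2.5510; V=5.000000+-2.551020+2.551020=5.0000
k=5 load: inc=2.551020, refl=2.551020·0.714286=1.8222; V=2.448980+2.551020+1.822157=6.8222
k=6 src: inc=1.822157, refl=1.822157·-1.000000=-1.8222; V=5.000000+1.822157+-1.822157=5.0000
k=7 load: inc=-1.822157, refl=-1.822157·0.714286=-1.3015; V=6.822157+-1.822157+-1.301541=3.6985
k=8 src: inc=-1.301541, refl=-1.301541·-1.000000=1.3015; V=5.000000+-1.301541+1.301541=5.0000
k=9 load: inc=1.301541, refl=1.301541·0.714286=0.9297; V=3.698459+1.301541+0.929672=5.9297
k=10 src: inc=0.929672, refl=0.929672·-1.000000=-0.9297; V=5.000000+0.929672+-0.929672=5.0000

0 0 source 5.0000
1 5 load 8.5714
2 10 source 5.0000
3 15 load 2.4490
4 20 source 5.0000
5 25 load 6.8222
6 30 source 5.0000
7 35 load 3.6985
8 40 source 5.0000
9 45 load 5.9297
10 50 source 5.0000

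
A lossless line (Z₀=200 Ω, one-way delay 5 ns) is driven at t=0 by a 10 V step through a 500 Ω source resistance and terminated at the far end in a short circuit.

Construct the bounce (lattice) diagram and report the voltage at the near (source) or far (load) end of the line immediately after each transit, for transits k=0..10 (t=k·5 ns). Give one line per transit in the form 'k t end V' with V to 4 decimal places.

0 0 source 2.8571
1 5 load 0.0000
2 10 source -1.2245
3 15 load 0.0000
4 20 source 0.5248
5 25 load 0.0000
6 30 source -0.2249
7 35 load 0.0000
8 40 source 0.0964
9 45 load 0.0000
10 50 source -0.0413

Γ_L=-1.000000, Γ_S=0.428571; launch V₁=10·200/700=2.857143
k=0 src: V=2.8571
k=1 load: inc=2.857143, refl=2.857143·-1.000000=-2.8571; V=0.000000+2.857143+-2.857143=0.0000
k=2 src: inc=-2.857143, refl=-2.857143·0.428571=-1.2245; V=2.857143+-2.857143+-1.224490=-1.2245
k=3 load: inc=-1.224490, refl=-1.224490·-1.000000=1.2245; V=0.000000+-1.224490+1.224490=0.0000
k=4 src: inc=1.224490, refl=1.224490·0.428571=0.5248; V=-1.224490+1.224490+0.524781=0.5248
k=5 load: inc=0.524781, refl=0.524781·-1.000000=-0.5248; V=0.000000+0.524781+-0.524781=0.0000
k=6 src: inc=-0.524781, refl=-0.524781·0.428571=-0.2249; V=0.524781+-0.524781+-0.224906=-0.2249
k=7 load: inc=-0.224906, refl=-0.224906·-1.000000=0.2249; V=0.000000+-0.224906+0.224906=0.0000
k=8 src: inc=0.224906, refl=0.224906·0.428571=0.0964; V=-0.224906+0.224906+0.096388=0.0964
k=9 load: inc=0.096388, refl=0.096388·-1.000000=-0.0964; V=0.000000+0.096388+-0.096388=0.0000
k=10 src: inc=-0.096388, refl=-0.096388·0.428571=-0.0413; V=0.096388+-0.096388+-0.041309=-0.0413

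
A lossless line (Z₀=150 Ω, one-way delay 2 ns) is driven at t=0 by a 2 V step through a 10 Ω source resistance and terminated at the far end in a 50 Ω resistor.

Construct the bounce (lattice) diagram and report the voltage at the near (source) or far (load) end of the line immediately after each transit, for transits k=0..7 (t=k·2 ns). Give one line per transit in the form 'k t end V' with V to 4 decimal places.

0 0 source 1.8750
1 2 load 0.9375
2 4 source 1.7578
3 6 load 1.3477
4 8 source 1.7065
5 10 load 1.5271
6 12 source 1.6841
7 14 load 1.6056

Γ_L=-0.500000, Γ_S=-0.875000; launch V₁=2·150/160=1.875000
k=0 src: V=1.8750
k=1 load: inc=1.875000, refl=1.875000·-0.500000=-0.9375; V=0.000000+1.875000+-0.937500=0.9375
k=2 src: inc=-0.937500, refl=-0.937500·-0.875000=0.8203; V=1.875000+-0.937500+0.820312=1.7578
k=3 load: inc=0.820312, refl=0.820312·-0.500000=-0.4102; V=0.937500+0.820312+-0.410156=1.3477
k=4 src: inc=-0.410156, refl=-0.410156·-0.875000=0.3589; V=1.757812+-0.410156+0.358887=1.7065
k=5 load: inc=0.358887, refl=0.358887·-0.500000=-0.1794; V=1.347656+0.358887+-0.179443=1.5271
k=6 src: inc=-0.179443, refl=-0.179443·-0.875000=0.1570; V=1.706543+-0.179443+0.157013=1.6841
k=7 load: inc=0.157013, refl=0.157013·-0.500000=-0.0785; V=1.527100+0.157013+-0.078506=1.6056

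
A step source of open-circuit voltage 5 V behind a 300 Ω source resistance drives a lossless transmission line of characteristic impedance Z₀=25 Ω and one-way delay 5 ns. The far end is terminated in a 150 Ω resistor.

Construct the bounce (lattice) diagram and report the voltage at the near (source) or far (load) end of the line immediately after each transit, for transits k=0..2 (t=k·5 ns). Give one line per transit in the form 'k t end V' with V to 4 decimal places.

0 0 source 0.3846
1 5 load 0.6593
2 10 source 0.8918

Γ_L=0.714286, Γ_S=0.846154; launch V₁=5·25/325=0.384615
k=0 src: V=0.3846
k=1 load: inc=0.384615, refl=0.384615·0.714286=0.2747; V=0.000000+0.384615+0.274725=0.6593
k=2 src: inc=0.274725, refl=0.274725·0.846154=0.2325; V=0.384615+0.274725+0.232460=0.8918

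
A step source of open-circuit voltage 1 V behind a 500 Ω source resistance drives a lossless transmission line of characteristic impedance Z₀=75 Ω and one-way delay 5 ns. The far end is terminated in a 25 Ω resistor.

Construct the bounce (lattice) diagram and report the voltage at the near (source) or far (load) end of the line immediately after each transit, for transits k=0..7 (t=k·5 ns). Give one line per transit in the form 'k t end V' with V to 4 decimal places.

Γ_L=-0.500000, Γ_S=0.739130; launch V₁=1·75/575=0.130435
k=0 src: V=0.1304
k=1 load: inc=0.130435, refl=0.130435·-0.500000=-0.0652; V=0.000000+0.130435+-0.065217=0.0652
k=2 src: inc=-0.065217, refl=-0.065217·0.739130=-0.0482; V=0.130435+-0.065217+-0.048204=0.0170
k=3 load: inc=-0.048204, refl=-0.048204·-0.500000=0.0241; V=0.065217+-0.048204+0.024102=0.0411
k=4 src: inc=0.024102, refl=0.024102·0.739130=0.0178; V=0.017013+0.024102+0.017815=0.0589
k=5 load: inc=0.017815, refl=0.017815·-0.500000=-0.0089; V=0.041115+0.017815+-0.008907=0.0500
k=6 src: inc=-0.008907, refl=-0.008907·0.739130=-0.0066; V=0.058930+-0.008907+-0.006584=0.0434
k=7 load: inc=-0.006584, refl=-0.006584·-0.500000=0.0033; V=0.050023+-0.006584+0.003292=0.0467

0 0 source 0.1304
1 5 load 0.0652
2 10 source 0.0170
3 15 load 0.0411
4 20 source 0.0589
5 25 load 0.0500
6 30 source 0.0434
7 35 load 0.0467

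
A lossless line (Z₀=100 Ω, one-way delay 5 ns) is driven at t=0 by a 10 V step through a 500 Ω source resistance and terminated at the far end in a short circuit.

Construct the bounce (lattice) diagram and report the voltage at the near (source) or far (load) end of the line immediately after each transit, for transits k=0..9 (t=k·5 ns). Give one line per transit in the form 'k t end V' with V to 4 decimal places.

Γ_L=-1.000000, Γ_S=0.666667; launch V₁=10·100/600=1.666667
k=0 src: V=1.6667
k=1 load: inc=1.666667, refl=1.666667·-1.000000=-1.6667; V=0.000000+1.666667+-1.666667=0.0000
k=2 src: inc=-1.666667, refl=-1.666667·0.666667=-1.1111; V=1.666667+-1.666667+-1.111111=-1.1111
k=3 load: inc=-1.111111, refl=-1.111111·-1.000000=1.1111; V=0.000000+-1.111111+1.111111=0.0000
k=4 src: inc=1.111111, refl=1.111111·0.666667=0.7407; V=-1.111111+1.111111+0.740741=0.7407
k=5 load: inc=0.740741, refl=0.740741·-1.000000=-0.7407; V=0.000000+0.740741+-0.740741=0.0000
k=6 src: inc=-0.740741, refl=-0.740741·0.666667=-0.4938; V=0.740741+-0.740741+-0.493827=-0.4938
k=7 load: inc=-0.493827, refl=-0.493827·-1.000000=0.4938; V=0.000000+-0.493827+0.493827=0.0000
k=8 src: inc=0.493827, refl=0.493827·0.666667=0.3292; V=-0.493827+0.493827+0.329218=0.3292
k=9 load: inc=0.329218, refl=0.329218·-1.000000=-0.3292; V=0.000000+0.329218+-0.329218=0.0000

0 0 source 1.6667
1 5 load 0.0000
2 10 source -1.1111
3 15 load 0.0000
4 20 source 0.7407
5 25 load 0.0000
6 30 source -0.4938
7 35 load 0.0000
8 40 source 0.3292
9 45 load 0.0000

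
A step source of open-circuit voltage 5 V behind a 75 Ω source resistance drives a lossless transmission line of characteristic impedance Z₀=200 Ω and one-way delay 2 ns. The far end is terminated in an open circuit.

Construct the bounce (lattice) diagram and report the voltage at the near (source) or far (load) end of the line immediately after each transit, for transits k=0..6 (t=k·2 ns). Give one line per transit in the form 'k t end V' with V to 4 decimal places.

0 0 source 3.6364
1 2 load 7.2727
2 4 source 5.6198
3 6 load 3.9669
4 8 source 4.7183
5 10 load 5.4696
6 12 source 5.1281

Γ_L=1.000000, Γ_S=-0.454545; launch V₁=5·200/275=3.636364
k=0 src: V=3.6364
k=1 load: inc=3.636364, refl=3.636364·1.000000=3.6364; V=0.000000+3.636364+3.636364=7.2727
k=2 src: inc=3.636364, refl=3.636364·-0.454545=-1.6529; V=3.636364+3.636364+-1.652893=5.6198
k=3 load: inc=-1.652893, refl=-1.652893·1.000000=-1.6529; V=7.272727+-1.652893+-1.652893=3.9669
k=4 src: inc=-1.652893, refl=-1.652893·-0.454545=0.7513; V=5.619835+-1.652893+0.751315=4.7183
k=5 load: inc=0.751315, refl=0.751315·1.000000=0.7513; V=3.966942+0.751315+0.751315=5.4696
k=6 src: inc=0.751315, refl=0.751315·-0.454545=-0.3415; V=4.718257+0.751315+-0.341507=5.1281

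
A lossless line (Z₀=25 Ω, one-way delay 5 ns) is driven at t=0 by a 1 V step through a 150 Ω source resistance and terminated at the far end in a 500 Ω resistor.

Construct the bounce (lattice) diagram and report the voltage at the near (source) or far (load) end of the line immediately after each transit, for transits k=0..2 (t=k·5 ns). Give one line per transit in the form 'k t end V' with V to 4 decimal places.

0 0 source 0.1429
1 5 load 0.2721
2 10 source 0.3644

Γ_L=0.904762, Γ_S=0.714286; launch V₁=1·25/175=0.142857
k=0 src: V=0.1429
k=1 load: inc=0.142857, refl=0.142857·0.904762=0.1293; V=0.000000+0.142857+0.129252=0.2721
k=2 src: inc=0.129252, refl=0.129252·0.714286=0.0923; V=0.142857+0.129252+0.092323=0.3644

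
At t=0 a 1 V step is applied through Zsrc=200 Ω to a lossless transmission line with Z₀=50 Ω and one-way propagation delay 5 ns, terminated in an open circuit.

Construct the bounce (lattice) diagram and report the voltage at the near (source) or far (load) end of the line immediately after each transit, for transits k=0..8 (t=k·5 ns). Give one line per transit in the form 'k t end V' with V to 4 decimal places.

0 0 source 0.2000
1 5 load 0.4000
2 10 source 0.5200
3 15 load 0.6400
4 20 source 0.7120
5 25 load 0.7840
6 30 source 0.8272
7 35 load 0.8704
8 40 source 0.8963

Γ_L=1.000000, Γ_S=0.600000; launch V₁=1·50/250=0.200000
k=0 src: V=0.2000
k=1 load: inc=0.200000, refl=0.200000·1.000000=0.2000; V=0.000000+0.200000+0.200000=0.4000
k=2 src: inc=0.200000, refl=0.200000·0.600000=0.1200; V=0.200000+0.200000+0.120000=0.5200
k=3 load: inc=0.120000, refl=0.120000·1.000000=0.1200; V=0.400000+0.120000+0.120000=0.6400
k=4 src: inc=0.120000, refl=0.120000·0.600000=0.0720; V=0.520000+0.120000+0.072000=0.7120
k=5 load: inc=0.072000, refl=0.072000·1.000000=0.0720; V=0.640000+0.072000+0.072000=0.7840
k=6 src: inc=0.072000, refl=0.072000·0.600000=0.0432; V=0.712000+0.072000+0.043200=0.8272
k=7 load: inc=0.043200, refl=0.043200·1.000000=0.0432; V=0.784000+0.043200+0.043200=0.8704
k=8 src: inc=0.043200, refl=0.043200·0.600000=0.0259; V=0.827200+0.043200+0.025920=0.8963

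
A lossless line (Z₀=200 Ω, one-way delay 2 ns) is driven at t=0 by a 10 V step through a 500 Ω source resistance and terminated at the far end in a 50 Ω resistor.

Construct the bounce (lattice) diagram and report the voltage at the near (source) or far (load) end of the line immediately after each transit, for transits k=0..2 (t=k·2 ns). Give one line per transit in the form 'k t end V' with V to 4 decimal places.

0 0 source 2.8571
1 2 load 1.1429
2 4 source 0.4082

Γ_L=-0.600000, Γ_S=0.428571; launch V₁=10·200/700=2.857143
k=0 src: V=2.8571
k=1 load: inc=2.857143, refl=2.857143·-0.600000=-1.7143; V=0.000000+2.857143+-1.714286=1.1429
k=2 src: inc=-1.714286, refl=-1.714286·0.428571=-0.7347; V=2.857143+-1.714286+-0.734694=0.4082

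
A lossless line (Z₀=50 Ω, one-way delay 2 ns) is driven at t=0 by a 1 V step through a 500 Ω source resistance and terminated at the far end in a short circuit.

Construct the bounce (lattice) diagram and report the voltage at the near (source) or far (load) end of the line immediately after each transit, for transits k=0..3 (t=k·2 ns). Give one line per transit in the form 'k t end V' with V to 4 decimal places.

0 0 source 0.0909
1 2 load 0.0000
2 4 source -0.0744
3 6 load 0.0000

Γ_L=-1.000000, Γ_S=0.818182; launch V₁=1·50/550=0.090909
k=0 src: V=0.0909
k=1 load: inc=0.090909, refl=0.090909·-1.000000=-0.0909; V=0.000000+0.090909+-0.090909=0.0000
k=2 src: inc=-0.090909, refl=-0.090909·0.818182=-0.0744; V=0.090909+-0.090909+-0.074380=-0.0744
k=3 load: inc=-0.074380, refl=-0.074380·-1.000000=0.0744; V=0.000000+-0.074380+0.074380=0.0000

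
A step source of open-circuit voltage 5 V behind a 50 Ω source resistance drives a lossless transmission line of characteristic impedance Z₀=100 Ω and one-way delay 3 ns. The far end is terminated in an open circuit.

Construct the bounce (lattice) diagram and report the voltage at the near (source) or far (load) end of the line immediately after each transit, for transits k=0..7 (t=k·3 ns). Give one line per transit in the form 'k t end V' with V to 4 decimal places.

Γ_L=1.000000, Γ_S=-0.333333; launch V₁=5·100/150=3.333333
k=0 src: V=3.3333
k=1 load: inc=3.333333, refl=3.333333·1.000000=3.3333; V=0.000000+3.333333+3.333333=6.6667
k=2 src: inc=3.333333, refl=3.333333·-0.333333=-1.1111; V=3.333333+3.333333+-1.111111=5.5556
k=3 load: inc=-1.111111, refl=-1.111111·1.000000=-1.1111; V=6.666667+-1.111111+-1.111111=4.4444
k=4 src: inc=-1.111111, refl=-1.111111·-0.333333=0.3704; V=5.555556+-1.111111+0.370370=4.8148
k=5 load: inc=0.370370, refl=0.370370·1.000000=0.3704; V=4.444444+0.370370+0.370370=5.1852
k=6 src: inc=0.370370, refl=0.370370·-0.333333=-0.1235; V=4.814815+0.370370+-0.123457=5.0617
k=7 load: inc=-0.123457, refl=-0.123457·1.000000=-0.1235; V=5.185185+-0.123457+-0.123457=4.9383

0 0 source 3.3333
1 3 load 6.6667
2 6 source 5.5556
3 9 load 4.4444
4 12 source 4.8148
5 15 load 5.1852
6 18 source 5.0617
7 21 load 4.9383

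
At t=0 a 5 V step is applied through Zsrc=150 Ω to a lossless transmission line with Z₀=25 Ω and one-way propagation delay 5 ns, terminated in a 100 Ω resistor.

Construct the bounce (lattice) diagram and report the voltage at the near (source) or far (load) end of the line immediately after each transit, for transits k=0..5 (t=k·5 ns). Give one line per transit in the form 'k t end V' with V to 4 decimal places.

Γ_L=0.600000, Γ_S=0.714286; launch V₁=5·25/175=0.714286
k=0 src: V=0.7143
k=1 load: inc=0.714286, refl=0.714286·0.600000=0.4286; V=0.000000+0.714286+0.428571=1.1429
k=2 src: inc=0.428571, refl=0.428571·0.714286=0.3061; V=0.714286+0.428571+0.306122=1.4490
k=3 load: inc=0.306122, refl=0.306122·0.600000=0.1837; V=1.142857+0.306122+0.183673=1.6327
k=4 src: inc=0.183673, refl=0.183673·0.714286=0.1312; V=1.448980+0.183673+0.131195=1.7638
k=5 load: inc=0.131195, refl=0.131195·0.600000=0.0787; V=1.632653+0.131195+0.078717=1.8426

0 0 source 0.7143
1 5 load 1.1429
2 10 source 1.4490
3 15 load 1.6327
4 20 source 1.7638
5 25 load 1.8426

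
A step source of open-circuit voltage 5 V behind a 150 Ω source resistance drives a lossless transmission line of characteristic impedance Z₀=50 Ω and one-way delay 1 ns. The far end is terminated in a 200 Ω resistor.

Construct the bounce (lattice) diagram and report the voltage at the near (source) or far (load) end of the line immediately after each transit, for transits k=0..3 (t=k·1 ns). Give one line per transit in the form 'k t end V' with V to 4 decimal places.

0 0 source 1.2500
1 1 load 2.0000
2 2 source 2.3750
3 3 load 2.6000

Γ_L=0.600000, Γ_S=0.500000; launch V₁=5·50/200=1.250000
k=0 src: V=1.2500
k=1 load: inc=1.250000, refl=1.250000·0.600000=0.7500; V=0.000000+1.250000+0.750000=2.0000
k=2 src: inc=0.750000, refl=0.750000·0.500000=0.3750; V=1.250000+0.750000+0.375000=2.3750
k=3 load: inc=0.375000, refl=0.375000·0.600000=0.2250; V=2.000000+0.375000+0.225000=2.6000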